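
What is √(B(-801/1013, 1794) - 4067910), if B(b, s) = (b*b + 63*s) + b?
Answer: 6*I*√112732878719/1013 ≈ 1988.7*I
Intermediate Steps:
B(b, s) = b + b² + 63*s (B(b, s) = (b² + 63*s) + b = b + b² + 63*s)
√(B(-801/1013, 1794) - 4067910) = √((-801/1013 + (-801/1013)² + 63*1794) - 4067910) = √((-801*1/1013 + (-801*1/1013)² + 113022) - 4067910) = √((-801/1013 + (-801/1013)² + 113022) - 4067910) = √((-801/1013 + 641601/1026169 + 113022) - 4067910) = √(115979502906/1026169 - 4067910) = √(-4058383633884/1026169) = 6*I*√112732878719/1013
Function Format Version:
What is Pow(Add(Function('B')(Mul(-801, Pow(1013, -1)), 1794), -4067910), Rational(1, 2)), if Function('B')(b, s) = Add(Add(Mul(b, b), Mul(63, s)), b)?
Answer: Mul(Rational(6, 1013), I, Pow(112732878719, Rational(1, 2))) ≈ Mul(1988.7, I)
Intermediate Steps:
Function('B')(b, s) = Add(b, Pow(b, 2), Mul(63, s)) (Function('B')(b, s) = Add(Add(Pow(b, 2), Mul(63, s)), b) = Add(b, Pow(b, 2), Mul(63, s)))
Pow(Add(Function('B')(Mul(-801, Pow(1013, -1)), 1794), -4067910), Rational(1, 2)) = Pow(Add(Add(Mul(-801, Pow(1013, -1)), Pow(Mul(-801, Pow(1013, -1)), 2), Mul(63, 1794)), -4067910), Rational(1, 2)) = Pow(Add(Add(Mul(-801, Rational(1, 1013)), Pow(Mul(-801, Rational(1, 1013)), 2), 113022), -4067910), Rational(1, 2)) = Pow(Add(Add(Rational(-801, 1013), Pow(Rational(-801, 1013), 2), 113022), -4067910), Rational(1, 2)) = Pow(Add(Add(Rational(-801, 1013), Rational(641601, 1026169), 113022), -4067910), Rational(1, 2)) = Pow(Add(Rational(115979502906, 1026169), -4067910), Rational(1, 2)) = Pow(Rational(-4058383633884, 1026169), Rational(1, 2)) = Mul(Rational(6, 1013), I, Pow(112732878719, Rational(1, 2)))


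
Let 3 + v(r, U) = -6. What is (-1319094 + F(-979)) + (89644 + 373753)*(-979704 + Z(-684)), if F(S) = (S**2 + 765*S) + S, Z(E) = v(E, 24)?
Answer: -453997175628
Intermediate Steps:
v(r, U) = -9 (v(r, U) = -3 - 6 = -9)
Z(E) = -9
F(S) = S**2 + 766*S
(-1319094 + F(-979)) + (89644 + 373753)*(-979704 + Z(-684)) = (-1319094 - 979*(766 - 979)) + (89644 + 373753)*(-979704 - 9) = (-1319094 - 979*(-213)) + 463397*(-979713) = (-1319094 + 208527) - 453996065061 = -1110567 - 453996065061 = -453997175628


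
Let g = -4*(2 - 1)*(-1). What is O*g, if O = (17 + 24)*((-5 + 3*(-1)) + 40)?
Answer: 5248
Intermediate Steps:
g = 4 (g = -4*1*(-1) = -4*(-1) = 4)
O = 1312 (O = 41*((-5 - 3) + 40) = 41*(-8 + 40) = 41*32 = 1312)
O*g = 1312*4 = 5248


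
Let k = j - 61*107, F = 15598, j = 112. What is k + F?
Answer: 9183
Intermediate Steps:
k = -6415 (k = 112 - 61*107 = 112 - 6527 = -6415)
k + F = -6415 + 15598 = 9183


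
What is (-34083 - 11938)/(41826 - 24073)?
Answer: -46021/17753 ≈ -2.5923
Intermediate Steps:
(-34083 - 11938)/(41826 - 24073) = -46021/17753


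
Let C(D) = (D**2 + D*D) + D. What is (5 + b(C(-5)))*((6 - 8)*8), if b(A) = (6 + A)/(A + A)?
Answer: -1336/15 ≈ -89.067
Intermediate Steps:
C(D) = D + 2*D**2 (C(D) = (D**2 + D**2) + D = 2*D**2 + D = D + 2*D**2)
b(A) = (6 + A)/(2*A) (b(A) = (6 + A)/((2*A)) = (6 + A)*(1/(2*A)) = (6 + A)/(2*A))
(5 + b(C(-5)))*((6 - 8)*8) = (5 + (6 - 5*(1 + 2*(-5)))/(2*((-5*(1 + 2*(-5))))))*((6 - 8)*8) = (5 + (6 - 5*(1 - 10))/(2*((-5*(1 - 10)))))*(-2*8) = (5 + (6 - 5*(-9))/(2*((-5*(-9)))))*(-16) = (5 + (1/2)*(6 + 45)/45)*(-16) = (5 + (1/2)*(1/45)*51)*(-16) = (5 + 17/30)*(-16) = (167/30)*(-16) = -1336/15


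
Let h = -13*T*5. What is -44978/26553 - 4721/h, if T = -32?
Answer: -218910953/55230240 ≈ -3.9636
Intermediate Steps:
h = 2080 (h = -13*(-32)*5 = 416*5 = 2080)
-44978/26553 - 4721/h = -44978/26553 - 4721/2080 = -218910953/55230240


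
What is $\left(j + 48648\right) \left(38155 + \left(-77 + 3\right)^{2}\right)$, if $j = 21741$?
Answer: $3071142459$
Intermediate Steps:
$\left(j + 48648\right) \left(38155 + \left(-77 + 3\right)^{2}\right) = \left(21741 + 48648\right) \left(38155 + \left(-77 + 3\right)^{2}\right) = 70389 \left(38155 + \left(-74\right)^{2}\right) = 70389 \left(38155 + 5476\right) = 70389 \cdot 43631 = 3071142459$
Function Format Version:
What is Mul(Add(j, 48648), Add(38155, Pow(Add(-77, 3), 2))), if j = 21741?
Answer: 3071142459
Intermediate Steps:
Mul(Add(j, 48648), Add(38155, Pow(Add(-77, 3), 2))) = Mul(Add(21741, 48648), Add(38155, Pow(Add(-77, 3), 2))) = Mul(70389, Add(38155, Pow(-74, 2))) = Mul(70389, Add(38155, 5476)) = Mul(70389, 43631) = 3071142459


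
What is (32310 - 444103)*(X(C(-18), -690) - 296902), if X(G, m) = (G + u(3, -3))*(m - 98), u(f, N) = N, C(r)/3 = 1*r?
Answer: 103766070898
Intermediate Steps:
C(r) = 3*r (C(r) = 3*(1*r) = 3*r)
X(G, m) = (-98 + m)*(-3 + G) (X(G, m) = (G - 3)*(m - 98) = (-3 + G)*(-98 + m) = (-98 + m)*(-3 + G))
(32310 - 444103)*(X(C(-18), -690) - 296902) = (32310 - 444103)*((294 - 294*(-18) - 3*(-690) + (3*(-18))*(-690)) - 296902) = -411793*((294 - 98*(-54) + 2070 - 54*(-690)) - 296902) = -411793*((294 + 5292 + 2070 + 37260) - 296902) = -411793*(44916 - 296902) = -411793*(-251986) = 103766070898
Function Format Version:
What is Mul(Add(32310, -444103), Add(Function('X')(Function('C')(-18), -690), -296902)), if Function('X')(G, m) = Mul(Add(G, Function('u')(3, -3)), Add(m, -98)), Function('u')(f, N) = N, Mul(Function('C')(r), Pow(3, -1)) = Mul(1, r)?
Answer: 103766070898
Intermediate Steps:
Function('C')(r) = Mul(3, r) (Function('C')(r) = Mul(3, Mul(1, r)) = Mul(3, r))
Function('X')(G, m) = Mul(Add(-98, m), Add(-3, G)) (Function('X')(G, m) = Mul(Add(G, -3), Add(m, -98)) = Mul(Add(-3, G), Add(-98, m)) = Mul(Add(-98, m), Add(-3, G)))
Mul(Add(32310, -444103), Add(Function('X')(Function('C')(-18), -690), -296902)) = Mul(Add(32310, -444103), Add(Add(294, Mul(-98, Mul(3, -18)), Mul(-3, -690), Mul(Mul(3, -18), -690)), -296902)) = Mul(-411793, Add(Add(294, Mul(-98, -54), 2070, Mul(-54, -690)), -296902)) = Mul(-411793, Add(Add(294, 5292, 2070, 37260), -296902)) = Mul(-411793, Add(44916, -296902)) = Mul(-411793, -251986) = 103766070898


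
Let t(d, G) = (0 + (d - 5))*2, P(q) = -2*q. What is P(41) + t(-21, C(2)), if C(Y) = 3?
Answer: -134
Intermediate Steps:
t(d, G) = -10 + 2*d (t(d, G) = (0 + (-5 + d))*2 = (-5 + d)*2 = -10 + 2*d)
P(41) + t(-21, C(2)) = -2*41 + (-10 + 2*(-21)) = -82 + (-10 - 42) = -82 - 52 = -134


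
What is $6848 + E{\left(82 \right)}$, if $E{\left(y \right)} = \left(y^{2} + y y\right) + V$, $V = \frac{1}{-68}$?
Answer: $\frac{1380127}{68} \approx 20296.0$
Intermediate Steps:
$V = - \frac{1}{68} \approx -0.014706$
$E{\left(y \right)} = - \frac{1}{68} + 2 y^{2}$ ($E{\left(y \right)} = \left(y^{2} + y y\right) - \frac{1}{68} = \left(y^{2} + y^{2}\right) - \frac{1}{68} = 2 y^{2} - \frac{1}{68} = - \frac{1}{68} + 2 y^{2}$)
$6848 + E{\left(82 \right)} = 6848 - \left(\frac{1}{68} - 2 \cdot 82^{2}\right) = 6848 + \left(- \frac{1}{68} + 2 \cdot 6724\right) = 6848 + \left(- \frac{1}{68} + 13448\right) = 6848 + \frac{914463}{68} = \frac{1380127}{68}$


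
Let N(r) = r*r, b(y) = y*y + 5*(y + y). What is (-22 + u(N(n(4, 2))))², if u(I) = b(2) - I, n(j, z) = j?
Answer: 196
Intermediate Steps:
b(y) = y² + 10*y (b(y) = y² + 5*(2*y) = y² + 10*y)
N(r) = r²
u(I) = 24 - I (u(I) = 2*(10 + 2) - I = 2*12 - I = 24 - I)
(-22 + u(N(n(4, 2))))² = (-22 + (24 - 1*4²))² = (-22 + (24 - 1*16))² = (-22 + (24 - 16))² = (-22 + 8)² = (-14)² = 196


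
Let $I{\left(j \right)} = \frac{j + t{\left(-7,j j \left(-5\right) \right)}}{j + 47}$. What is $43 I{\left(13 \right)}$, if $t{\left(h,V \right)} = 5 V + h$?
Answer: $- \frac{181417}{60} \approx -3023.6$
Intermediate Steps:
$t{\left(h,V \right)} = h + 5 V$
$I{\left(j \right)} = \frac{-7 + j - 25 j^{2}}{47 + j}$ ($I{\left(j \right)} = \frac{j + \left(-7 + 5 j j \left(-5\right)\right)}{j + 47} = \frac{j + \left(-7 + 5 j^{2} \left(-5\right)\right)}{47 + j} = \frac{j + \left(-7 + 5 \left(- 5 j^{2}\right)\right)}{47 + j} = \frac{j - \left(7 + 25 j^{2}\right)}{47 + j} = \frac{-7 + j - 25 j^{2}}{47 + j}$)
$43 I{\left(13 \right)} = 43 \frac{-7 + 13 - 25 \cdot 13^{2}}{47 + 13} = 43 \frac{-7 + 13 - 4225}{60} = 43 \cdot \frac{1}{60} \left(-4219\right) = 43 \left(- \frac{4219}{60}\right) = - \frac{181417}{60}$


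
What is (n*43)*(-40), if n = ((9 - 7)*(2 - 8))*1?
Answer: 20640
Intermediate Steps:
n = -12 (n = (2*(-6))*1 = -12*1 = -12)
(n*43)*(-40) = -12*43*(-40) = -516*(-40) = 20640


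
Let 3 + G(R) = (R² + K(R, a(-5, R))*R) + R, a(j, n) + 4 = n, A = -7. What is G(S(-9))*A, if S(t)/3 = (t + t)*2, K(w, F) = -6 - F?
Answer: -735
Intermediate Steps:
a(j, n) = -4 + n
S(t) = 12*t (S(t) = 3*((t + t)*2) = 3*((2*t)*2) = 3*(4*t) = 12*t)
G(R) = -3 + R + R² + R*(-2 - R) (G(R) = -3 + ((R² + (-6 - (-4 + R))*R) + R) = -3 + ((R² + (-6 + (4 - R))*R) + R) = -3 + ((R² + (-2 - R)*R) + R) = -3 + ((R² + R*(-2 - R)) + R) = -3 + (R + R² + R*(-2 - R)) = -3 + R + R² + R*(-2 - R))
G(S(-9))*A = (-3 - 12*(-9))*(-7) = (-3 - 1*(-108))*(-7) = (-3 + 108)*(-7) = 105*(-7) = -735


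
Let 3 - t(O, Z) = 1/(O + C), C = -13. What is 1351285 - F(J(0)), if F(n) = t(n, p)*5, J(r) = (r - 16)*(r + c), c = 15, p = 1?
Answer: 341871305/253 ≈ 1.3513e+6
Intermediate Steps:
t(O, Z) = 3 - 1/(-13 + O) (t(O, Z) = 3 - 1/(O - 13) = 3 - 1/(-13 + O))
J(r) = (-16 + r)*(15 + r) (J(r) = (r - 16)*(r + 15) = (-16 + r)*(15 + r))
F(n) = 5*(-40 + 3*n)/(-13 + n) (F(n) = ((-40 + 3*n)/(-13 + n))*5 = 5*(-40 + 3*n)/(-13 + n))
1351285 - F(J(0)) = 1351285 - 5*(-40 + 3*(-240 + 0**2 - 1*0))/(-13 + (-240 + 0**2 - 1*0)) = 1351285 - 5*(-40 + 3*(-240 + 0 + 0))/(-13 + (-240 + 0 + 0)) = 1351285 - 5*(-40 + 3*(-240))/(-13 - 240) = 1351285 - 5*(-40 - 720)/(-253) = 1351285 - 5*(-1)*(-760)/253 = 1351285 - 1*3800/253 = 1351285 - 3800/253 = 341871305/253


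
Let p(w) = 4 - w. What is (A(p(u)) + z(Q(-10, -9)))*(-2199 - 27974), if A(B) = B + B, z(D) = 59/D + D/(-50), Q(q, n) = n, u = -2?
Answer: -76367863/450 ≈ -1.6971e+5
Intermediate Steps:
z(D) = 59/D - D/50 (z(D) = 59/D + D*(-1/50) = 59/D - D/50)
A(B) = 2*B
(A(p(u)) + z(Q(-10, -9)))*(-2199 - 27974) = (2*(4 - 1*(-2)) + (59/(-9) - 1/50*(-9)))*(-2199 - 27974) = (2*(4 + 2) + (59*(-⅑) + 9/50))*(-30173) = (2*6 + (-59/9 + 9/50))*(-30173) = (12 - 2869/450)*(-30173) = (2531/450)*(-30173) = -76367863/450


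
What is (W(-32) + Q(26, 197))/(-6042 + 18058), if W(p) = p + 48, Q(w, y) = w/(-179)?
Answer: 1419/1075432 ≈ 0.0013195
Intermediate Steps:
Q(w, y) = -w/179 (Q(w, y) = w*(-1/179) = -w/179)
W(p) = 48 + p
(W(-32) + Q(26, 197))/(-6042 + 18058) = ((48 - 32) - 1/179*26)/(-6042 + 18058) = (16 - 26/179)/12016 = (2838/179)*(1/12016) = 1419/1075432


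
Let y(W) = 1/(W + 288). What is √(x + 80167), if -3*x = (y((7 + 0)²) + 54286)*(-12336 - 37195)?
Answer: √916188554675310/1011 ≈ 29939.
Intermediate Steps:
y(W) = 1/(288 + W)
x = 906139084373/1011 (x = -(1/(288 + (7 + 0)²) + 54286)*(-12336 - 37195)/3 = -(1/(288 + 7²) + 54286)*(-49531)/3 = -(1/(288 + 49) + 54286)*(-49531)/3 = -(1/337 + 54286)*(-49531)/3 = -18294383*(-49531)/1011 = -⅓*(-906139084373/337) = 906139084373/1011 ≈ 8.9628e+8)
√(x + 80167) = √(906139084373/1011 + 80167) = √(906220133210/1011) = √916188554675310/1011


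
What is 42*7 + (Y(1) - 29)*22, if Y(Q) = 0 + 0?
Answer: -344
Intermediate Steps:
Y(Q) = 0
42*7 + (Y(1) - 29)*22 = 42*7 + (0 - 29)*22 = 294 - 29*22 = 294 - 638 = -344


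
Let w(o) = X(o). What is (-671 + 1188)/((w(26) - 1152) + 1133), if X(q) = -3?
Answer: -47/2 ≈ -23.500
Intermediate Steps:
w(o) = -3
(-671 + 1188)/((w(26) - 1152) + 1133) = (-671 + 1188)/((-3 - 1152) + 1133) = 517/(-1155 + 1133) = 517/(-22) = 517*(-1/22) = -47/2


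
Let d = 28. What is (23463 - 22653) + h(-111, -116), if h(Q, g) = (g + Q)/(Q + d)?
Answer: 67457/83 ≈ 812.74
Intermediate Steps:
h(Q, g) = (Q + g)/(28 + Q) (h(Q, g) = (g + Q)/(Q + 28) = (Q + g)/(28 + Q))
(23463 - 22653) + h(-111, -116) = (23463 - 22653) + (-111 - 116)/(28 - 111) = 810 - 227/(-83) = 810 - 1/83*(-227) = 810 + 227/83 = 67457/83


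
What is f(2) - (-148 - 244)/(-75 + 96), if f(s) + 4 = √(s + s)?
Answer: 50/3 ≈ 16.667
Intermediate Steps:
f(s) = -4 + √2*√s (f(s) = -4 + √(s + s) = -4 + √(2*s) = -4 + √2*√s)
f(2) - (-148 - 244)/(-75 + 96) = (-4 + √2*√2) - (-148 - 244)/(-75 + 96) = (-4 + 2) - (-392)/21 = -2 - (-392)/21 = -2 - 1*(-56/3) = -2 + 56/3 = 50/3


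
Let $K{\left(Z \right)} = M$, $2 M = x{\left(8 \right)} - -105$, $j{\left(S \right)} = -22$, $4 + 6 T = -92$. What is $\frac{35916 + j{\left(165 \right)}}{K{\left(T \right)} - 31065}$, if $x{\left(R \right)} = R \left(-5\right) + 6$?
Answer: $- \frac{71788}{62059} \approx -1.1568$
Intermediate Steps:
$T = -16$ ($T = - \frac{2}{3} + \frac{1}{6} \left(-92\right) = - \frac{2}{3} - \frac{46}{3} = -16$)
$x{\left(R \right)} = 6 - 5 R$ ($x{\left(R \right)} = - 5 R + 6 = 6 - 5 R$)
$M = \frac{71}{2}$ ($M = \frac{\left(6 - 40\right) - -105}{2} = \frac{\left(6 - 40\right) + 105}{2} = \frac{-34 + 105}{2} = \frac{1}{2} \cdot 71 = \frac{71}{2} \approx 35.5$)
$K{\left(Z \right)} = \frac{71}{2}$
$\frac{35916 + j{\left(165 \right)}}{K{\left(T \right)} - 31065} = \frac{35916 - 22}{\frac{71}{2} - 31065} = \frac{35894}{- \frac{62059}{2}} = 35894 \left(- \frac{2}{62059}\right) = - \frac{71788}{62059}$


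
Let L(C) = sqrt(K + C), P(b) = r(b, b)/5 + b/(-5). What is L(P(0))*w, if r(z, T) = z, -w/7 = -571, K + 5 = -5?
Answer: 3997*I*sqrt(10) ≈ 12640.0*I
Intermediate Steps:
K = -10 (K = -5 - 5 = -10)
w = 3997 (w = -7*(-571) = 3997)
P(b) = 0 (P(b) = b/5 + b/(-5) = b*(1/5) + b*(-1/5) = b/5 - b/5 = 0)
L(C) = sqrt(-10 + C)
L(P(0))*w = sqrt(-10 + 0)*3997 = sqrt(-10)*3997 = (I*sqrt(10))*3997 = 3997*I*sqrt(10)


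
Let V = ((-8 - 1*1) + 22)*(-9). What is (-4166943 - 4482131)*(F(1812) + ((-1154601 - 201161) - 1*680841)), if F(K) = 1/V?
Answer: 2060923425156848/117 ≈ 1.7615e+13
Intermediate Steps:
V = -117 (V = ((-8 - 1) + 22)*(-9) = (-9 + 22)*(-9) = 13*(-9) = -117)
F(K) = -1/117 (F(K) = 1/(-117) = -1/117)
(-4166943 - 4482131)*(F(1812) + ((-1154601 - 201161) - 1*680841)) = (-4166943 - 4482131)*(-1/117 + ((-1154601 - 201161) - 1*680841)) = -8649074*(-1/117 + (-1355762 - 680841)) = -8649074*(-1/117 - 2036603) = -8649074*(-238282552/117) = 2060923425156848/117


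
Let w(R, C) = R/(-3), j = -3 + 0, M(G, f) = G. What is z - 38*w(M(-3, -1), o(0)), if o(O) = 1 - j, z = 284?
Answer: 246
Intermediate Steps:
j = -3
o(O) = 4 (o(O) = 1 - 1*(-3) = 1 + 3 = 4)
w(R, C) = -R/3 (w(R, C) = R*(-⅓) = -R/3)
z - 38*w(M(-3, -1), o(0)) = 284 - (-38)*(-3)/3 = 284 - 38*1 = 284 - 38 = 246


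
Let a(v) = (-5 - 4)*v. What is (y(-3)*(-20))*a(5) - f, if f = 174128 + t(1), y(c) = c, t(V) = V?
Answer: -176829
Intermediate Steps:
a(v) = -9*v
f = 174129 (f = 174128 + 1 = 174129)
(y(-3)*(-20))*a(5) - f = (-3*(-20))*(-9*5) - 1*174129 = 60*(-45) - 174129 = -2700 - 174129 = -176829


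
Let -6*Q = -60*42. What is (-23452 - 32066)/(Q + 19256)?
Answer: -27759/9838 ≈ -2.8216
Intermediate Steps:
Q = 420 (Q = -(-10)*42 = -⅙*(-2520) = 420)
(-23452 - 32066)/(Q + 19256) = (-23452 - 32066)/(420 + 19256) = -55518/19676 = -55518*1/19676 = -27759/9838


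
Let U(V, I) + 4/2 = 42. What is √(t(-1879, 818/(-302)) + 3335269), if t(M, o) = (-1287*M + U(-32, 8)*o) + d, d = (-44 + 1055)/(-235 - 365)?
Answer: √52473600944926/3020 ≈ 2398.6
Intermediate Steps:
d = -337/200 (d = 1011/(-600) = 1011*(-1/600) = -337/200 ≈ -1.6850)
U(V, I) = 40 (U(V, I) = -2 + 42 = 40)
t(M, o) = -337/200 - 1287*M + 40*o (t(M, o) = (-1287*M + 40*o) - 337/200 = -337/200 - 1287*M + 40*o)
√(t(-1879, 818/(-302)) + 3335269) = √((-337/200 - 1287*(-1879) + 40*(818/(-302))) + 3335269) = √((-337/200 + 2418273 + 40*(818*(-1/302))) + 3335269) = √((-337/200 + 2418273 + 40*(-409/151)) + 3335269) = √((-337/200 + 2418273 - 16360/151) + 3335269) = √(73028521713/30200 + 3335269) = √(173753645513/30200) = √52473600944926/3020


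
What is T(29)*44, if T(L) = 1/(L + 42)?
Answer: 44/71 ≈ 0.61972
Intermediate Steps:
T(L) = 1/(42 + L)
T(29)*44 = 44/(42 + 29) = 44/71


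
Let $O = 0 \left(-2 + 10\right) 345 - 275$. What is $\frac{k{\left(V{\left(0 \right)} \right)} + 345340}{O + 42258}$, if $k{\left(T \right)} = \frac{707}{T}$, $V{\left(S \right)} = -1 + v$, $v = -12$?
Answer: $\frac{4488713}{545779} \approx 8.2244$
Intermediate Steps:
$V{\left(S \right)} = -13$ ($V{\left(S \right)} = -1 - 12 = -13$)
$O = -275$ ($O = 0 \cdot 8 \cdot 345 - 275 = 0 \cdot 345 - 275 = 0 - 275 = -275$)
$\frac{k{\left(V{\left(0 \right)} \right)} + 345340}{O + 42258} = \frac{\frac{707}{-13} + 345340}{-275 + 42258} = \frac{707 \left(- \frac{1}{13}\right) + 345340}{41983} = \left(- \frac{707}{13} + 345340\right) \frac{1}{41983} = \frac{4488713}{13} \cdot \frac{1}{41983} = \frac{4488713}{545779}$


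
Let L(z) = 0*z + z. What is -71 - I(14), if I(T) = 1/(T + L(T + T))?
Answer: -2983/42 ≈ -71.024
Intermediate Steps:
L(z) = z (L(z) = 0 + z = z)
I(T) = 1/(3*T) (I(T) = 1/(T + (T + T)) = 1/(T + 2*T) = 1/(3*T))
-71 - I(14) = -71 - 1/(3*14) = -71 - 1*1/42 = -71 - 1/42 = -2983/42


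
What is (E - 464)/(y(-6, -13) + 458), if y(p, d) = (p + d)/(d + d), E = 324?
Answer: -3640/11927 ≈ -0.30519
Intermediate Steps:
y(p, d) = (d + p)/(2*d) (y(p, d) = (d + p)/((2*d)) = (d + p)*(1/(2*d)) = (d + p)/(2*d))
(E - 464)/(y(-6, -13) + 458) = (324 - 464)/((½)*(-13 - 6)/(-13) + 458) = -140/((½)*(-1/13)*(-19) + 458) = -140/(19/26 + 458) = -140/11927/26 = -140*26/11927 = -3640/11927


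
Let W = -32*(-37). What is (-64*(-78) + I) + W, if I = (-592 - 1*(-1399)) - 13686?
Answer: -6703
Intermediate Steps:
I = -12879 (I = (-592 + 1399) - 13686 = 807 - 13686 = -12879)
W = 1184
(-64*(-78) + I) + W = (-64*(-78) - 12879) + 1184 = (4992 - 12879) + 1184 = -7887 + 1184 = -6703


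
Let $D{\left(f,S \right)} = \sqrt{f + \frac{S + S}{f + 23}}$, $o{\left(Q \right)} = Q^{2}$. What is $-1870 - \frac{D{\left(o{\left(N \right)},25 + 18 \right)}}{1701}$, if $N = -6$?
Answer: $-1870 - \frac{\sqrt{130390}}{100359} \approx -1870.0$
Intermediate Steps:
$D{\left(f,S \right)} = \sqrt{f + \frac{2 S}{23 + f}}$
$-1870 - \frac{D{\left(o{\left(N \right)},25 + 18 \right)}}{1701} = -1870 - \frac{\sqrt{\frac{2 \left(25 + 18\right) + \left(-6\right)^{2} \left(23 + \left(-6\right)^{2}\right)}{23 + \left(-6\right)^{2}}}}{1701} = -1870 - \sqrt{\frac{2 \cdot 43 + 36 \left(23 + 36\right)}{23 + 36}} \cdot \frac{1}{1701} = -1870 - \sqrt{\frac{86 + 36 \cdot 59}{59}} \cdot \frac{1}{1701} = -1870 - \sqrt{\frac{86 + 2124}{59}} \cdot \frac{1}{1701} = -1870 - \sqrt{\frac{1}{59} \cdot 2210} \cdot \frac{1}{1701} = -1870 - \sqrt{\frac{2210}{59}} \cdot \frac{1}{1701} = -1870 - \frac{\sqrt{130390}}{59} \cdot \frac{1}{1701} = -1870 - \frac{\sqrt{130390}}{100359}$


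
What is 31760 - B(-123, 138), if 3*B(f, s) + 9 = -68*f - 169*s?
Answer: 36749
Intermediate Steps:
B(f, s) = -3 - 169*s/3 - 68*f/3 (B(f, s) = -3 + (-68*f - 169*s)/3 = -3 + (-169*s - 68*f)/3 = -3 + (-169*s/3 - 68*f/3) = -3 - 169*s/3 - 68*f/3)
31760 - B(-123, 138) = 31760 - (-3 - 169/3*138 - 68/3*(-123)) = 31760 - (-3 - 7774 + 2788) = 31760 - 1*(-4989) = 31760 + 4989 = 36749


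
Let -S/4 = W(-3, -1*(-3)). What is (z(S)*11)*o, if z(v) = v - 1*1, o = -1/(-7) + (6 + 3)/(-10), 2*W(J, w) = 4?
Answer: 5247/70 ≈ 74.957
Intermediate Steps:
W(J, w) = 2 (W(J, w) = (1/2)*4 = 2)
o = -53/70 (o = -1*(-1/7) + 9*(-1/10) = 1/7 - 9/10 = -53/70 ≈ -0.75714)
S = -8 (S = -4*2 = -8)
z(v) = -1 + v (z(v) = v - 1 = -1 + v)
(z(S)*11)*o = ((-1 - 8)*11)*(-53/70) = -9*11*(-53/70) = -99*(-53/70) = 5247/70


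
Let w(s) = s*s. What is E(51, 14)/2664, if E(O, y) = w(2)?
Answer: 1/666 ≈ 0.0015015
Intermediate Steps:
w(s) = s²
E(O, y) = 4 (E(O, y) = 2² = 4)
E(51, 14)/2664 = 4/2664 = 4*(1/2664) = 1/666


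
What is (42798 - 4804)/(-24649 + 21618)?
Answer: -37994/3031 ≈ -12.535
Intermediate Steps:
(42798 - 4804)/(-24649 + 21618) = 37994/(-3031) = 37994*(-1/3031) = -37994/3031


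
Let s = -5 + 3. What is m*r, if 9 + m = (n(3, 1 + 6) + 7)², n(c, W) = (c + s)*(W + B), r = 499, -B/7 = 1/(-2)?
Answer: 593311/4 ≈ 1.4833e+5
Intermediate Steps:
B = 7/2 (B = -7/(-2) = -7*(-1)/2 = -7*(-½) = 7/2 ≈ 3.5000)
s = -2
n(c, W) = (-2 + c)*(7/2 + W) (n(c, W) = (c - 2)*(W + 7/2) = (-2 + c)*(7/2 + W))
m = 1189/4 (m = -9 + ((-7 - 2*(1 + 6) + (7/2)*3 + (1 + 6)*3) + 7)² = -9 + ((-7 - 2*7 + 21/2 + 7*3) + 7)² = -9 + ((-7 - 14 + 21/2 + 21) + 7)² = -9 + (21/2 + 7)² = -9 + (35/2)² = -9 + 1225/4 = 1189/4 ≈ 297.25)
m*r = (1189/4)*499 = 593311/4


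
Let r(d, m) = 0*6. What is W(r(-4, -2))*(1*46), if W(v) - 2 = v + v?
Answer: 92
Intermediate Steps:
r(d, m) = 0
W(v) = 2 + 2*v (W(v) = 2 + (v + v) = 2 + 2*v)
W(r(-4, -2))*(1*46) = (2 + 2*0)*(1*46) = (2 + 0)*46 = 2*46 = 92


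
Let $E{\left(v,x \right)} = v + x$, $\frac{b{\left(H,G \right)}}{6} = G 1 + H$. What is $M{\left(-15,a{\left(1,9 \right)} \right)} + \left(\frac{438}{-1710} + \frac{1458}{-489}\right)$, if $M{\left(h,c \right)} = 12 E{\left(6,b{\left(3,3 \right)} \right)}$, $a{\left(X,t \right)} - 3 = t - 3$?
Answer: $\frac{23262911}{46455} \approx 500.76$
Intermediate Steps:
$b{\left(H,G \right)} = 6 G + 6 H$ ($b{\left(H,G \right)} = 6 \left(G 1 + H\right) = 6 \left(G + H\right) = 6 G + 6 H$)
$a{\left(X,t \right)} = t$ ($a{\left(X,t \right)} = 3 + \left(t - 3\right) = 3 + \left(-3 + t\right) = t$)
$M{\left(h,c \right)} = 504$ ($M{\left(h,c \right)} = 12 \left(6 + \left(6 \cdot 3 + 6 \cdot 3\right)\right) = 12 \left(6 + \left(18 + 18\right)\right) = 12 \left(6 + 36\right) = 12 \cdot 42 = 504$)
$M{\left(-15,a{\left(1,9 \right)} \right)} + \left(\frac{438}{-1710} + \frac{1458}{-489}\right) = 504 + \left(\frac{438}{-1710} + \frac{1458}{-489}\right) = 504 + \left(438 \left(- \frac{1}{1710}\right) + 1458 \left(- \frac{1}{489}\right)\right) = 504 - \frac{150409}{46455} = \frac{23262911}{46455}$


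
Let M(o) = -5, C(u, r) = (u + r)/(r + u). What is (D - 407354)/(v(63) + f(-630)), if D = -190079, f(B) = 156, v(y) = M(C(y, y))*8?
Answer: -597433/116 ≈ -5150.3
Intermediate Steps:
C(u, r) = 1 (C(u, r) = (r + u)/(r + u) = 1)
v(y) = -40 (v(y) = -5*8 = -40)
(D - 407354)/(v(63) + f(-630)) = (-190079 - 407354)/(-40 + 156) = -597433/116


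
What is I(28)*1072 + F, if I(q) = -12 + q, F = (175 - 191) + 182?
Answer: 17318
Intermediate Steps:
F = 166 (F = -16 + 182 = 166)
I(28)*1072 + F = (-12 + 28)*1072 + 166 = 16*1072 + 166 = 17152 + 166 = 17318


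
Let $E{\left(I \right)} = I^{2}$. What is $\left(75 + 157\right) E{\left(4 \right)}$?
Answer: $3712$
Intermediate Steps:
$\left(75 + 157\right) E{\left(4 \right)} = \left(75 + 157\right) 4^{2} = 232 \cdot 16 = 3712$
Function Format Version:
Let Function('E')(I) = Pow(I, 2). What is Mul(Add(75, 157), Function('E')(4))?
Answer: 3712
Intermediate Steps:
Mul(Add(75, 157), Function('E')(4)) = Mul(Add(75, 157), Pow(4, 2)) = Mul(232, 16) = 3712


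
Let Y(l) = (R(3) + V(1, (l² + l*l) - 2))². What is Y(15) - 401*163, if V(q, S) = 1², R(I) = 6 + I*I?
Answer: -65107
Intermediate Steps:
R(I) = 6 + I²
V(q, S) = 1
Y(l) = 256 (Y(l) = ((6 + 3²) + 1)² = ((6 + 9) + 1)² = (15 + 1)² = 16² = 256)
Y(15) - 401*163 = 256 - 401*163 = 256 - 65363 = -65107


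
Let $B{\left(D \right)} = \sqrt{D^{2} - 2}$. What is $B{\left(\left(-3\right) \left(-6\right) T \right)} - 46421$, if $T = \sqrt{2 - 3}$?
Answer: $-46421 + i \sqrt{326} \approx -46421.0 + 18.055 i$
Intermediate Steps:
$T = i$ ($T = \sqrt{-1} = i \approx 1.0 i$)
$B{\left(D \right)} = \sqrt{-2 + D^{2}}$
$B{\left(\left(-3\right) \left(-6\right) T \right)} - 46421 = \sqrt{-2 + \left(\left(-3\right) \left(-6\right) i\right)^{2}} - 46421 = \sqrt{-2 + \left(18 i\right)^{2}} - 46421 = \sqrt{-2 - 324} - 46421 = \sqrt{-326} - 46421 = i \sqrt{326} - 46421 = -46421 + i \sqrt{326}$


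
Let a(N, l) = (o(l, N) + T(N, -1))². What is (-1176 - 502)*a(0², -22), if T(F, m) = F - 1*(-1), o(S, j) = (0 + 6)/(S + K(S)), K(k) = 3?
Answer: -283582/361 ≈ -785.55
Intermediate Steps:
o(S, j) = 6/(3 + S) (o(S, j) = (0 + 6)/(S + 3) = 6/(3 + S))
T(F, m) = 1 + F (T(F, m) = F + 1 = 1 + F)
a(N, l) = (1 + N + 6/(3 + l))² (a(N, l) = (6/(3 + l) + (1 + N))² = (1 + N + 6/(3 + l))²)
(-1176 - 502)*a(0², -22) = (-1176 - 502)*((6 + (1 + 0²)*(3 - 22))²/(3 - 22)²) = -1678*(6 + (1 + 0)*(-19))²/(-19)² = -1678*(6 + 1*(-19))²/361 = -1678*(6 - 19)²/361 = -1678*(-13)²/361 = -1678*169/361 = -283582/361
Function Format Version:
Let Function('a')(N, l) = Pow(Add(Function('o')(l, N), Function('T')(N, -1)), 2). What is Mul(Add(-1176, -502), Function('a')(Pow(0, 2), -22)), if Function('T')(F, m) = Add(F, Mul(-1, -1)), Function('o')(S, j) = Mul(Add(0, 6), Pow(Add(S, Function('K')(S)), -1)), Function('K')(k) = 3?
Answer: Rational(-283582, 361) ≈ -785.55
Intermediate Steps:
Function('o')(S, j) = Mul(6, Pow(Add(3, S), -1)) (Function('o')(S, j) = Mul(Add(0, 6), Pow(Add(S, 3), -1)) = Mul(6, Pow(Add(3, S), -1)))
Function('T')(F, m) = Add(1, F) (Function('T')(F, m) = Add(F, 1) = Add(1, F))
Function('a')(N, l) = Pow(Add(1, N, Mul(6, Pow(Add(3, l), -1))), 2) (Function('a')(N, l) = Pow(Add(Mul(6, Pow(Add(3, l), -1)), Add(1, N)), 2) = Pow(Add(1, N, Mul(6, Pow(Add(3, l), -1))), 2))
Mul(Add(-1176, -502), Function('a')(Pow(0, 2), -22)) = Mul(Add(-1176, -502), Mul(Pow(Add(3, -22), -2), Pow(Add(6, Mul(Add(1, Pow(0, 2)), Add(3, -22))), 2))) = Mul(-1678, Mul(Pow(-19, -2), Pow(Add(6, Mul(Add(1, 0), -19)), 2))) = Mul(-1678, Mul(Rational(1, 361), Pow(Add(6, Mul(1, -19)), 2))) = Mul(-1678, Mul(Rational(1, 361), Pow(Add(6, -19), 2))) = Mul(-1678, Mul(Rational(1, 361), Pow(-13, 2))) = Mul(-1678, Mul(Rational(1, 361), 169)) = Mul(-1678, Rational(169, 361)) = Rational(-283582, 361)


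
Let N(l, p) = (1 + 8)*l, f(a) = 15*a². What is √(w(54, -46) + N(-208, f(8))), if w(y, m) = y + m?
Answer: 2*I*√466 ≈ 43.174*I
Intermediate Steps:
w(y, m) = m + y
N(l, p) = 9*l
√(w(54, -46) + N(-208, f(8))) = √((-46 + 54) + 9*(-208)) = √(8 - 1872) = √(-1864) = 2*I*√466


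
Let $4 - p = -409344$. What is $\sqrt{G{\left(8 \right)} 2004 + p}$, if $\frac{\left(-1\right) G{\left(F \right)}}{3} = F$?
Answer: $2 \sqrt{90313} \approx 601.04$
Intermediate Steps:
$p = 409348$ ($p = 4 - -409344 = 4 + 409344 = 409348$)
$G{\left(F \right)} = - 3 F$
$\sqrt{G{\left(8 \right)} 2004 + p} = \sqrt{\left(-3\right) 8 \cdot 2004 + 409348} = \sqrt{\left(-24\right) 2004 + 409348} = \sqrt{-48096 + 409348} = \sqrt{361252} = 2 \sqrt{90313}$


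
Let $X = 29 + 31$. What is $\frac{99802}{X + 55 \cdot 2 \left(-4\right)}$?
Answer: $- \frac{49901}{190} \approx -262.64$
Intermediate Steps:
$X = 60$
$\frac{99802}{X + 55 \cdot 2 \left(-4\right)} = \frac{99802}{60 + 55 \cdot 2 \left(-4\right)} = \frac{99802}{60 + 55 \left(-8\right)} = \frac{99802}{60 - 440} = \frac{99802}{-380} = 99802 \left(- \frac{1}{380}\right) = - \frac{49901}{190}$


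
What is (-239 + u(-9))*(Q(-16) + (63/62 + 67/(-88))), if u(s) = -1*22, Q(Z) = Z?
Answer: 11210733/2728 ≈ 4109.5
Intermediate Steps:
u(s) = -22
(-239 + u(-9))*(Q(-16) + (63/62 + 67/(-88))) = (-239 - 22)*(-16 + (63/62 + 67/(-88))) = -261*(-16 + (63*(1/62) + 67*(-1/88))) = -261*(-16 + (63/62 - 67/88)) = -261*(-16 + 695/2728) = -261*(-42953/2728) = 11210733/2728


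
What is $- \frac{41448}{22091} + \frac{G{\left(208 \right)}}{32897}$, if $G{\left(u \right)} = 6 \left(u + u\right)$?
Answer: $- \frac{1308375720}{726727627} \approx -1.8004$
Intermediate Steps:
$G{\left(u \right)} = 12 u$ ($G{\left(u \right)} = 6 \cdot 2 u = 12 u$)
$- \frac{41448}{22091} + \frac{G{\left(208 \right)}}{32897} = - \frac{41448}{22091} + \frac{12 \cdot 208}{32897} = \left(-41448\right) \frac{1}{22091} + 2496 \cdot \frac{1}{32897} = - \frac{41448}{22091} + \frac{2496}{32897} = - \frac{1308375720}{726727627}$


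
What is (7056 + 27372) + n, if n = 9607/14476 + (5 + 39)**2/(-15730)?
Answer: 32395190967/940940 ≈ 34429.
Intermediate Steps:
n = 508647/940940 (n = 9607*(1/14476) + 44**2*(-1/15730) = 9607/14476 + 1936*(-1/15730) = 9607/14476 - 8/65 = 508647/940940 ≈ 0.54057)
(7056 + 27372) + n = (7056 + 27372) + 508647/940940 = 34428 + 508647/940940 = 32395190967/940940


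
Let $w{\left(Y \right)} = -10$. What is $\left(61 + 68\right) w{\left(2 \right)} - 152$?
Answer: $-1442$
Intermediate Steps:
$\left(61 + 68\right) w{\left(2 \right)} - 152 = \left(61 + 68\right) \left(-10\right) - 152 = 129 \left(-10\right) - 152 = -1290 - 152 = -1442$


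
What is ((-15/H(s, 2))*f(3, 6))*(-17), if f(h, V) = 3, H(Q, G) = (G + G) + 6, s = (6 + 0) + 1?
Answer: 153/2 ≈ 76.500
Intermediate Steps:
s = 7 (s = 6 + 1 = 7)
H(Q, G) = 6 + 2*G (H(Q, G) = 2*G + 6 = 6 + 2*G)
((-15/H(s, 2))*f(3, 6))*(-17) = (-15/(6 + 2*2)*3)*(-17) = (-15/(6 + 4)*3)*(-17) = (-15/10*3)*(-17) = (-15*1/10*3)*(-17) = -3/2*3*(-17) = -9/2*(-17) = 153/2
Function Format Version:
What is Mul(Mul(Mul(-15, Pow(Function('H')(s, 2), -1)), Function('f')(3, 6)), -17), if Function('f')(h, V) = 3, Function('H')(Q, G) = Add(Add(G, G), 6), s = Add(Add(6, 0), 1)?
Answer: Rational(153, 2) ≈ 76.500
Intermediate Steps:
s = 7 (s = Add(6, 1) = 7)
Function('H')(Q, G) = Add(6, Mul(2, G)) (Function('H')(Q, G) = Add(Mul(2, G), 6) = Add(6, Mul(2, G)))
Mul(Mul(Mul(-15, Pow(Function('H')(s, 2), -1)), Function('f')(3, 6)), -17) = Mul(Mul(Mul(-15, Pow(Add(6, Mul(2, 2)), -1)), 3), -17) = Mul(Mul(Mul(-15, Pow(Add(6, 4), -1)), 3), -17) = Mul(Mul(Mul(-15, Pow(10, -1)), 3), -17) = Mul(Mul(Mul(-15, Rational(1, 10)), 3), -17) = Mul(Mul(Rational(-3, 2), 3), -17) = Mul(Rational(-9, 2), -17) = Rational(153, 2)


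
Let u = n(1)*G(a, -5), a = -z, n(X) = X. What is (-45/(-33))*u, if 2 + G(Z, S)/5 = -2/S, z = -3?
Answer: -120/11 ≈ -10.909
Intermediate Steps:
a = 3 (a = -1*(-3) = 3)
G(Z, S) = -10 - 10/S (G(Z, S) = -10 + 5*(-2/S) = -10 - 10/S)
u = -8 (u = 1*(-10 - 10/(-5)) = 1*(-10 - 10*(-1/5)) = 1*(-10 + 2) = 1*(-8) = -8)
(-45/(-33))*u = (-45/(-33))*(-8) = -1/33*(-45)*(-8) = (15/11)*(-8) = -120/11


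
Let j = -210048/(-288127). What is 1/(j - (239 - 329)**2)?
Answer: -288127/2333618652 ≈ -0.00012347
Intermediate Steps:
j = 210048/288127 (j = -210048*(-1/288127) = 210048/288127 ≈ 0.72901)
1/(j - (239 - 329)**2) = 1/(210048/288127 - (239 - 329)**2) = 1/(210048/288127 - 1*(-90)**2) = 1/(210048/288127 - 1*8100) = 1/(210048/288127 - 8100) = 1/(-2333618652/288127) = -288127/2333618652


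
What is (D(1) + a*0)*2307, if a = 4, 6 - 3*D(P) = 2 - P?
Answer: 3845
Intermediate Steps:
D(P) = 4/3 + P/3 (D(P) = 2 - (2 - P)/3 = 2 + (-⅔ + P/3) = 4/3 + P/3)
(D(1) + a*0)*2307 = ((4/3 + (⅓)*1) + 4*0)*2307 = ((4/3 + ⅓) + 0)*2307 = (5/3 + 0)*2307 = (5/3)*2307 = 3845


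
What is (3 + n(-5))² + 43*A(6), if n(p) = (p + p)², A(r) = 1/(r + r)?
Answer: 127351/12 ≈ 10613.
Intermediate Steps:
A(r) = 1/(2*r)
n(p) = 4*p² (n(p) = (2*p)² = 4*p²)
(3 + n(-5))² + 43*A(6) = (3 + 4*(-5)²)² + 43*((½)/6) = (3 + 4*25)² + 43*((½)*(⅙)) = (3 + 100)² + 43*(1/12) = 103² + 43/12 = 10609 + 43/12 = 127351/12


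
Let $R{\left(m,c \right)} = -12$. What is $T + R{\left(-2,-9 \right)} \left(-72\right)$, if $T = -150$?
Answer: $714$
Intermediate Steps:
$T + R{\left(-2,-9 \right)} \left(-72\right) = -150 - -864 = -150 + 864 = 714$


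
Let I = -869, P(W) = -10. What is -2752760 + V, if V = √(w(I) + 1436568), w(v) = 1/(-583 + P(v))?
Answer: -2752760 + √505167700039/593 ≈ -2.7516e+6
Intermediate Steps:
w(v) = -1/593 (w(v) = 1/(-583 - 10) = 1/(-593) = -1/593)
V = √505167700039/593 (V = √(-1/593 + 1436568) = √(851884823/593) = √505167700039/593 ≈ 1198.6)
-2752760 + V = -2752760 + √505167700039/593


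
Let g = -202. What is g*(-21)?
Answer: 4242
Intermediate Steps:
g*(-21) = -202*(-21) = 4242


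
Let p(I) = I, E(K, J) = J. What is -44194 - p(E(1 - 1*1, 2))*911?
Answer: -46016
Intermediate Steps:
-44194 - p(E(1 - 1*1, 2))*911 = -44194 - 2*911 = -44194 - 1*1822 = -44194 - 1822 = -46016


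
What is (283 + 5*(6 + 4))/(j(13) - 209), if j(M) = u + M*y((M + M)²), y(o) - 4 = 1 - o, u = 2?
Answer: -333/8930 ≈ -0.037290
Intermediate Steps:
y(o) = 5 - o (y(o) = 4 + (1 - o) = 5 - o)
j(M) = 2 + M*(5 - 4*M²) (j(M) = 2 + M*(5 - (M + M)²) = 2 + M*(5 - (2*M)²) = 2 + M*(5 - 4*M²))
(283 + 5*(6 + 4))/(j(13) - 209) = (283 + 5*(6 + 4))/((2 - 1*13*(-5 + 4*13²)) - 209) = (283 + 5*10)/((2 - 1*13*(-5 + 4*169)) - 209) = (283 + 50)/((2 - 1*13*(-5 + 676)) - 209) = 333/((2 - 1*13*671) - 209) = 333/((2 - 8723) - 209) = 333/(-8721 - 209) = 333/(-8930) = 333*(-1/8930) = -333/8930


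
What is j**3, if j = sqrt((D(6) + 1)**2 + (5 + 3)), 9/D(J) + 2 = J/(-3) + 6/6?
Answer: 24*sqrt(3) ≈ 41.569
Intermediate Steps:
D(J) = 9/(-1 - J/3) (D(J) = 9/(-2 + (J/(-3) + 6/6)) = 9/(-2 + (J*(-1/3) + 6*(1/6))) = 9/(-2 + (-J/3 + 1)) = 9/(-2 + (1 - J/3)) = 9/(-1 - J/3))
j = 2*sqrt(3) (j = sqrt((-27/(3 + 6) + 1)**2 + (5 + 3)) = sqrt((-27/9 + 1)**2 + 8) = sqrt((-27*1/9 + 1)**2 + 8) = sqrt((-3 + 1)**2 + 8) = sqrt((-2)**2 + 8) = sqrt(4 + 8) = sqrt(12) = 2*sqrt(3) ≈ 3.4641)
j**3 = (2*sqrt(3))**3 = 24*sqrt(3)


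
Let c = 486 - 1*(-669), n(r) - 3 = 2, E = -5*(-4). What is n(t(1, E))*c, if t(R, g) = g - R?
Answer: 5775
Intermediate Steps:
E = 20
n(r) = 5 (n(r) = 3 + 2 = 5)
c = 1155 (c = 486 + 669 = 1155)
n(t(1, E))*c = 5*1155 = 5775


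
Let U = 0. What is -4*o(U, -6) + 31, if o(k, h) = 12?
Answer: -17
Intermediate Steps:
-4*o(U, -6) + 31 = -4*12 + 31 = -48 + 31 = -17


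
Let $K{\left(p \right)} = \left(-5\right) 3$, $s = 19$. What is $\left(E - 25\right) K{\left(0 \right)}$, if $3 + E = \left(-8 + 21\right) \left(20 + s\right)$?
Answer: $-7185$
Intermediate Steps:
$E = 504$ ($E = -3 + \left(-8 + 21\right) \left(20 + 19\right) = -3 + 13 \cdot 39 = -3 + 507 = 504$)
$K{\left(p \right)} = -15$
$\left(E - 25\right) K{\left(0 \right)} = \left(504 - 25\right) \left(-15\right) = 479 \left(-15\right) = -7185$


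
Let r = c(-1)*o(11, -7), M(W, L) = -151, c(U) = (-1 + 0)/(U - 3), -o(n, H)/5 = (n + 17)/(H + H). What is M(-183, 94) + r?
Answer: -297/2 ≈ -148.50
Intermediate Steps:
o(n, H) = -5*(17 + n)/(2*H) (o(n, H) = -5*(n + 17)/(H + H) = -5*(17 + n)/(2*H))
c(U) = -1/(-3 + U)
r = 5/2 (r = (-1/(-3 - 1))*((5/2)*(-17 - 1*11)/(-7)) = (-1/(-4))*((5/2)*(-⅐)*(-17 - 11)) = (-1*(-¼))*((5/2)*(-⅐)*(-28)) = (¼)*10 = 5/2 ≈ 2.5000)
M(-183, 94) + r = -151 + 5/2 = -297/2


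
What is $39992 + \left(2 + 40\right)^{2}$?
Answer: $41756$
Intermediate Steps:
$39992 + \left(2 + 40\right)^{2} = 39992 + 42^{2} = 39992 + 1764 = 41756$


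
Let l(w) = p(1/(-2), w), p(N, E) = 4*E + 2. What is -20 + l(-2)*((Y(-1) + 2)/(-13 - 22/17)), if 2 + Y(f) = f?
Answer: -1654/81 ≈ -20.420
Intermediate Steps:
Y(f) = -2 + f
p(N, E) = 2 + 4*E
l(w) = 2 + 4*w
-20 + l(-2)*((Y(-1) + 2)/(-13 - 22/17)) = -20 + (2 + 4*(-2))*(((-2 - 1) + 2)/(-13 - 22/17)) = -20 + (2 - 8)*((-3 + 2)/(-13 - 22*1/17)) = -20 - (-6)/(-13 - 22/17) = -20 - (-6)/(-243/17) = -20 - (-6)*(-17)/243 = -20 - 6*17/243 = -20 - 34/81 = -1654/81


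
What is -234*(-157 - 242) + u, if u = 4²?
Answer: 93382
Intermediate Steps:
u = 16
-234*(-157 - 242) + u = -234*(-157 - 242) + 16 = -234*(-399) + 16 = 93366 + 16 = 93382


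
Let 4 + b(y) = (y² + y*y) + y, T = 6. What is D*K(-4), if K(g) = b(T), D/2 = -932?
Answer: -137936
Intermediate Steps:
b(y) = -4 + y + 2*y² (b(y) = -4 + ((y² + y*y) + y) = -4 + ((y² + y²) + y) = -4 + (2*y² + y) = -4 + (y + 2*y²) = -4 + y + 2*y²)
D = -1864 (D = 2*(-932) = -1864)
K(g) = 74 (K(g) = -4 + 6 + 2*6² = -4 + 6 + 2*36 = -4 + 6 + 72 = 74)
D*K(-4) = -1864*74 = -137936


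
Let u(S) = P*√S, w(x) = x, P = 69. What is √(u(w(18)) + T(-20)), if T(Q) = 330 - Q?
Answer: √(350 + 207*√2) ≈ 25.352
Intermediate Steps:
u(S) = 69*√S
√(u(w(18)) + T(-20)) = √(69*√18 + (330 - 1*(-20))) = √(69*(3*√2) + (330 + 20)) = √(207*√2 + 350) = √(350 + 207*√2)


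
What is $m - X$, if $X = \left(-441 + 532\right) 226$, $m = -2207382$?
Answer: $-2227948$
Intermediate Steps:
$X = 20566$ ($X = 91 \cdot 226 = 20566$)
$m - X = -2207382 - 20566 = -2227948$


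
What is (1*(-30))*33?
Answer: -990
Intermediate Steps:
(1*(-30))*33 = -30*33 = -990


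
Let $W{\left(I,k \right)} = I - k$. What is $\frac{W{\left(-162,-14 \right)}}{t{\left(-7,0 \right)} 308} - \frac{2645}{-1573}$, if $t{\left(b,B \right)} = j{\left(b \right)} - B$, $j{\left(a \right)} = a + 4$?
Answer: $\frac{60836}{33033} \approx 1.8417$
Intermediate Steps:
$j{\left(a \right)} = 4 + a$
$t{\left(b,B \right)} = 4 + b - B$ ($t{\left(b,B \right)} = \left(4 + b\right) - B = 4 + b - B$)
$\frac{W{\left(-162,-14 \right)}}{t{\left(-7,0 \right)} 308} - \frac{2645}{-1573} = \frac{-162 - -14}{\left(4 - 7 - 0\right) 308} - \frac{2645}{-1573} = \frac{-162 + 14}{\left(4 - 7 + 0\right) 308} - - \frac{2645}{1573} = - \frac{148}{\left(-3\right) 308} + \frac{2645}{1573} = - \frac{148}{-924} + \frac{2645}{1573} = \left(-148\right) \left(- \frac{1}{924}\right) + \frac{2645}{1573} = \frac{37}{231} + \frac{2645}{1573} = \frac{60836}{33033}$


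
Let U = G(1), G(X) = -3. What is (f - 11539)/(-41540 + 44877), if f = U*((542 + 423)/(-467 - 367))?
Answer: -3206877/927686 ≈ -3.4569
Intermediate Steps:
U = -3
f = 965/278 (f = -3*(542 + 423)/(-467 - 367) = -2895/(-834) = -2895*(-1)/834 = -3*(-965/834) = 965/278 ≈ 3.4712)
(f - 11539)/(-41540 + 44877) = (965/278 - 11539)/(-41540 + 44877) = -3206877/278/3337 = -3206877/278*1/3337 = -3206877/927686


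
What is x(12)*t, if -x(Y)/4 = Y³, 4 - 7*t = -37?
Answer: -283392/7 ≈ -40485.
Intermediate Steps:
t = 41/7 (t = 4/7 - ⅐*(-37) = 4/7 + 37/7 = 41/7 ≈ 5.8571)
x(Y) = -4*Y³
x(12)*t = -4*12³*(41/7) = -4*1728*(41/7) = -6912*41/7 = -283392/7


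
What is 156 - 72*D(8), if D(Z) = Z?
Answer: -420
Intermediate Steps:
156 - 72*D(8) = 156 - 72*8 = 156 - 576 = -420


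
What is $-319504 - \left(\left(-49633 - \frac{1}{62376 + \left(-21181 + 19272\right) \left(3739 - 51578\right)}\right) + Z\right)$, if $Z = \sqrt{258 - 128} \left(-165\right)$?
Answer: $- \frac{24662708363516}{91387027} + 165 \sqrt{130} \approx -2.6799 \cdot 10^{5}$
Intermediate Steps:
$Z = - 165 \sqrt{130}$ ($Z = \sqrt{130} \left(-165\right) = - 165 \sqrt{130} \approx -1881.3$)
$-319504 - \left(\left(-49633 - \frac{1}{62376 + \left(-21181 + 19272\right) \left(3739 - 51578\right)}\right) + Z\right) = -319504 - \left(\left(-49633 - \frac{1}{62376 + \left(-21181 + 19272\right) \left(3739 - 51578\right)}\right) - 165 \sqrt{130}\right) = -319504 - \left(\left(-49633 - \frac{1}{62376 - -91324651}\right) - 165 \sqrt{130}\right) = -319504 - \left(\left(-49633 - \frac{1}{62376 + 91324651}\right) - 165 \sqrt{130}\right) = -319504 - \left(\left(-49633 - \frac{1}{91387027}\right) - 165 \sqrt{130}\right) = -319504 - \left(- \frac{4535812311092}{91387027} - 165 \sqrt{130}\right) = -319504 + \left(\frac{4535812311092}{91387027} + 165 \sqrt{130}\right) = - \frac{24662708363516}{91387027} + 165 \sqrt{130}$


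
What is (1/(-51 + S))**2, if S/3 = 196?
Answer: 1/288369 ≈ 3.4678e-6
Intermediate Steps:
S = 588 (S = 3*196 = 588)
(1/(-51 + S))**2 = (1/(-51 + 588))**2 = (1/537)**2 = 1/288369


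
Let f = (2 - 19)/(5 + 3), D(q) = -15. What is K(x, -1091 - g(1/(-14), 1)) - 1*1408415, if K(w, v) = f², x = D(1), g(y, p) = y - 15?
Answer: -90138271/64 ≈ -1.4084e+6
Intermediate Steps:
g(y, p) = -15 + y
x = -15
f = -17/8 ≈ -2.1250
K(w, v) = 289/64 (K(w, v) = (-17/8)² = 289/64)
K(x, -1091 - g(1/(-14), 1)) - 1*1408415 = 289/64 - 1*1408415 = 289/64 - 1408415 = -90138271/64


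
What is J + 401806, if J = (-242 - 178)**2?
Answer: 578206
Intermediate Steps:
J = 176400 (J = (-420)**2 = 176400)
J + 401806 = 176400 + 401806 = 578206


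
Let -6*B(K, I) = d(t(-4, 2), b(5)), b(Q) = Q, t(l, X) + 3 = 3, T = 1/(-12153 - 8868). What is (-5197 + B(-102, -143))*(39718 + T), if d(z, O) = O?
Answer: -2002954072723/9702 ≈ -2.0645e+8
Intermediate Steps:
T = -1/21021 (T = 1/(-21021) = -1/21021 ≈ -4.7571e-5)
t(l, X) = 0 (t(l, X) = -3 + 3 = 0)
B(K, I) = -⅚ (B(K, I) = -⅙*5 = -⅚)
(-5197 + B(-102, -143))*(39718 + T) = (-5197 - ⅚)*(39718 - 1/21021) = -31187/6*834912077/21021 = -2002954072723/9702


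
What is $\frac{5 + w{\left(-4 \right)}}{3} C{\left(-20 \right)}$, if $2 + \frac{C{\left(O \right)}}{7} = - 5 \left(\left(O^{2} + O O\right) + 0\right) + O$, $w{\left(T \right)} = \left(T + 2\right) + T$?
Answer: $\frac{28154}{3} \approx 9384.7$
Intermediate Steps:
$w{\left(T \right)} = 2 + 2 T$ ($w{\left(T \right)} = \left(2 + T\right) + T = 2 + 2 T$)
$C{\left(O \right)} = -14 - 70 O^{2} + 7 O$ ($C{\left(O \right)} = -14 + 7 \left(- 5 \left(\left(O^{2} + O O\right) + 0\right) + O\right) = -14 + 7 \left(- 5 \left(\left(O^{2} + O^{2}\right) + 0\right) + O\right) = -14 + 7 \left(- 5 \left(2 O^{2} + 0\right) + O\right) = -14 + 7 \left(- 5 \cdot 2 O^{2} + O\right) = -14 + 7 \left(- 10 O^{2} + O\right) = -14 + 7 \left(O - 10 O^{2}\right) = -14 - \left(- 7 O + 70 O^{2}\right) = -14 - 70 O^{2} + 7 O$)
$\frac{5 + w{\left(-4 \right)}}{3} C{\left(-20 \right)} = \frac{5 + \left(2 + 2 \left(-4\right)\right)}{3} \left(-14 - 70 \left(-20\right)^{2} + 7 \left(-20\right)\right) = \frac{5 + \left(2 - 8\right)}{3} \left(-14 - 28000 - 140\right) = \frac{5 - 6}{3} \left(-14 - 28000 - 140\right) = \frac{1}{3} \left(-1\right) \left(-28154\right) = \left(- \frac{1}{3}\right) \left(-28154\right) = \frac{28154}{3}$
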